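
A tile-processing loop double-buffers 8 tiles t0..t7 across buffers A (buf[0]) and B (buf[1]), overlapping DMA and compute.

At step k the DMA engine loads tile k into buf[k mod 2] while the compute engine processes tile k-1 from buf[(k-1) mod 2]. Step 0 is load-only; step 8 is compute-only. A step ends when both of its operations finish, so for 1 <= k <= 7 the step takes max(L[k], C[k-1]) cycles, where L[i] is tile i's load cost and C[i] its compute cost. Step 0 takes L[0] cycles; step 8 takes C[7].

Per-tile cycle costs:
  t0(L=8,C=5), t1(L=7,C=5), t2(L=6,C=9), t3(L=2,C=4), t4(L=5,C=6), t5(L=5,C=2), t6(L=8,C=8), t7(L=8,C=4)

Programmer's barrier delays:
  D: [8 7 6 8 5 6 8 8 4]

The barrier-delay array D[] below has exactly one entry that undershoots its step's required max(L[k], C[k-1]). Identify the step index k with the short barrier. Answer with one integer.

[0] required=L[0]=8=8 vs D=8 ok
[1] required=max(L[1]=7,C[0]=5)=7 vs D=7 ok
[2] required=max(L[2]=6,C[1]=5)=6 vs D=6 ok
[3] required=max(L[3]=2,C[2]=9)=9 vs D=8 SHORT
[4] required=max(L[4]=5,C[3]=4)=5 vs D=5 ok
[5] required=max(L[5]=5,C[4]=6)=6 vs D=6 ok
[6] required=max(L[6]=8,C[5]=2)=8 vs D=8 ok
[7] required=max(L[7]=8,C[6]=8)=8 vs D=8 ok
[8] required=C[7]=4=4 vs D=4 ok

hazard at step 3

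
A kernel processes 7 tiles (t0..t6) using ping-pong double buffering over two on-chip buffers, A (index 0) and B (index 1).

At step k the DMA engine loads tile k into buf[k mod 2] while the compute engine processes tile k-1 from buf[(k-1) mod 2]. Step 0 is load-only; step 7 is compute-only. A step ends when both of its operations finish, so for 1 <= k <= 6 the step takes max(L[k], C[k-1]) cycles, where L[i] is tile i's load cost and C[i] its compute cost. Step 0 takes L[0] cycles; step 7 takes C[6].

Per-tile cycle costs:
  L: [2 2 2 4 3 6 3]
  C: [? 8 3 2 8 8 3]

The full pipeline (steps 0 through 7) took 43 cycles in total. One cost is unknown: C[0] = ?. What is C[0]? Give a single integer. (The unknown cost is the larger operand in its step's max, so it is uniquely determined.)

C[0] = 7

step 0 | dur = L[0]=2 = 2
step 1 | dur = max(L[1]=2, C[0]=?) = C[0]  (unknown; binding)
step 2 | dur = max(L[2]=2, C[1]=8) = 8
step 3 | dur = max(L[3]=4, C[2]=3) = 4
step 4 | dur = max(L[4]=3, C[3]=2) = 3
step 5 | dur = max(L[5]=6, C[4]=8) = 8
step 6 | dur = max(L[6]=3, C[5]=8) = 8
step 7 | dur = C[6]=3 = 3
sum of known step durations = 36
dur[1] = total - known = 43 - 36 = 7
C[0] is the binding max in step 1, so C[0] = dur[1] = 7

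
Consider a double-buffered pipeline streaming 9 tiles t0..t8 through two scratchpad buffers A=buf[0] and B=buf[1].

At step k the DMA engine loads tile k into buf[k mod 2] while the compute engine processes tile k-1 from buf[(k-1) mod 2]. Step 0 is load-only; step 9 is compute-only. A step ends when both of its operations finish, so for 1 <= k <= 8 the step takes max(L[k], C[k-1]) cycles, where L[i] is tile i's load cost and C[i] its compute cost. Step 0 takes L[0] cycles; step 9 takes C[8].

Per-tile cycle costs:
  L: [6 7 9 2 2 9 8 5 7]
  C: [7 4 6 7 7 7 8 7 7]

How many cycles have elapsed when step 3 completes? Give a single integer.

  0. 6=6c; end=6; A:t0 B:-
  1. max(7,7)=7c; end=13; A:t0 B:t1
  2. max(9,4)=9c; end=22; A:t2 B:t1
  3. max(2,6)=6c; end=28; A:t2 B:t3
  4. max(2,7)=7c; end=35; A:t4 B:t3
  5. max(9,7)=9c; end=44; A:t4 B:t5
  6. max(8,7)=8c; end=52; A:t6 B:t5
  7. max(5,8)=8c; end=60; A:t6 B:t7
  8. max(7,7)=7c; end=67; A:t8 B:t7
  9. 7=7c; end=74; A:t8 B:t7

end_cycle[3] = 28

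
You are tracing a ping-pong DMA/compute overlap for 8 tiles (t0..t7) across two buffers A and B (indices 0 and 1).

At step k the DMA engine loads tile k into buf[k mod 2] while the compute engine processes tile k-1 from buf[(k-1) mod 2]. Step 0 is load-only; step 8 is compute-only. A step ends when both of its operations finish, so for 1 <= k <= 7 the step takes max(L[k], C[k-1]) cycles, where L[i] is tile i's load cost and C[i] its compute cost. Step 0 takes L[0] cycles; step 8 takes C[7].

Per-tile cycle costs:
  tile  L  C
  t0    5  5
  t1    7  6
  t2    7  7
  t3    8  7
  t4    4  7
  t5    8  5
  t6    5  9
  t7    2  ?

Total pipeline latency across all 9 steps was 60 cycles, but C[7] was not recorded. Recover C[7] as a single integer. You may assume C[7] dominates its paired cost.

step 0 → dur = L[0]=5 = 5
step 1 → dur = max(L[1]=7, C[0]=5) = 7
step 2 → dur = max(L[2]=7, C[1]=6) = 7
step 3 → dur = max(L[3]=8, C[2]=7) = 8
step 4 → dur = max(L[4]=4, C[3]=7) = 7
step 5 → dur = max(L[5]=8, C[4]=7) = 8
step 6 → dur = max(L[6]=5, C[5]=5) = 5
step 7 → dur = max(L[7]=2, C[6]=9) = 9
step 8 → dur = C[7]=? = C[7]  (unknown; binding)
sum of known step durations = 56
dur[8] = total - known = 60 - 56 = 4
C[7] is the binding max in step 8, so C[7] = dur[8] = 4

C[7] = 4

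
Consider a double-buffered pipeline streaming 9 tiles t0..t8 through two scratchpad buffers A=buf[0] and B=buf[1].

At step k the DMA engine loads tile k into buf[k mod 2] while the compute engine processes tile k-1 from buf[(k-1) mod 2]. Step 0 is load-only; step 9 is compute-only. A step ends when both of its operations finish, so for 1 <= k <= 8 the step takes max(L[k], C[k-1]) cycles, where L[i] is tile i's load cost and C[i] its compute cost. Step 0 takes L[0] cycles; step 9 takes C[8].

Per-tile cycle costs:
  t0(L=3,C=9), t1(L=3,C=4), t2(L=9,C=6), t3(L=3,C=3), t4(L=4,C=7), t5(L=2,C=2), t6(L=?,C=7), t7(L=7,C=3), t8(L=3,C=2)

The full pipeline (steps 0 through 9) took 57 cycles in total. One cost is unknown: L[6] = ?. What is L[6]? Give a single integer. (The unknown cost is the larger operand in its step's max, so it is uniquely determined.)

step 0 | dur = L[0]=3 = 3
step 1 | dur = max(L[1]=3, C[0]=9) = 9
step 2 | dur = max(L[2]=9, C[1]=4) = 9
step 3 | dur = max(L[3]=3, C[2]=6) = 6
step 4 | dur = max(L[4]=4, C[3]=3) = 4
step 5 | dur = max(L[5]=2, C[4]=7) = 7
step 6 | dur = max(L[6]=?, C[5]=2) = L[6]  (unknown; binding)
step 7 | dur = max(L[7]=7, C[6]=7) = 7
step 8 | dur = max(L[8]=3, C[7]=3) = 3
step 9 | dur = C[8]=2 = 2
sum of known step durations = 50
dur[6] = total - known = 57 - 50 = 7
L[6] is the binding max in step 6, so L[6] = dur[6] = 7

L[6] = 7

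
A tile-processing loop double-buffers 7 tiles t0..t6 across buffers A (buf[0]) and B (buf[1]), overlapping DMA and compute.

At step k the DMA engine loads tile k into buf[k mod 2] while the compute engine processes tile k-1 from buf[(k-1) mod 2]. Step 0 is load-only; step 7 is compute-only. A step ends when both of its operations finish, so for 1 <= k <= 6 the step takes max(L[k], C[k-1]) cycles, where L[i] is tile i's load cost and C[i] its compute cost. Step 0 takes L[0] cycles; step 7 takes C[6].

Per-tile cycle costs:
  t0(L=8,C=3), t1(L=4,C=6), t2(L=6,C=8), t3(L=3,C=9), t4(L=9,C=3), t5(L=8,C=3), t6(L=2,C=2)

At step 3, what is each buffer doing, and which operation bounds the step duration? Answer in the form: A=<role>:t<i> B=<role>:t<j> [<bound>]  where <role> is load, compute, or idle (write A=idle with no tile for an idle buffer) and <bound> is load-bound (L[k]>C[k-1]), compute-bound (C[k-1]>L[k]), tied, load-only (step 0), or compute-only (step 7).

step 3: A=compute:t2 B=load:t3 [compute-bound]

  0. 8=8c; end=8; A:t0 B:-
  1. max(4,3)=4c; end=12; A:t0 B:t1
  2. max(6,6)=6c; end=18; A:t2 B:t1
  3. max(3,8)=8c; end=26; A:t2 B:t3
  4. max(9,9)=9c; end=35; A:t4 B:t3
  5. max(8,3)=8c; end=43; A:t4 B:t5
  6. max(2,3)=3c; end=46; A:t6 B:t5
  7. 2=2c; end=48; A:t6 B:t5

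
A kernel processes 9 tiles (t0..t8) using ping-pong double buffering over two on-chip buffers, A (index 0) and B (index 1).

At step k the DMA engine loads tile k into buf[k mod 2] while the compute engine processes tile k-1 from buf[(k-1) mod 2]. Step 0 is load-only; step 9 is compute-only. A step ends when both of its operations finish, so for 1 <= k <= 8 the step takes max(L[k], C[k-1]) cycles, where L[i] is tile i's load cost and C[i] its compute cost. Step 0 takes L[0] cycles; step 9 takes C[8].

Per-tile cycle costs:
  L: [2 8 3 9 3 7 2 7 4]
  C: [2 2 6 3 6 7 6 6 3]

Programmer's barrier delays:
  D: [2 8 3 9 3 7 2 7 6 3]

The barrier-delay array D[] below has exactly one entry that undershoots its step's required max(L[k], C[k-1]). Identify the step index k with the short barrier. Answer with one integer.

k=0 barrier L[0]=2→2c, D[0]=2 ok
k=1 barrier max(L[1]=8,C[0]=2)→8c, D[1]=8 ok
k=2 barrier max(L[2]=3,C[1]=2)→3c, D[2]=3 ok
k=3 barrier max(L[3]=9,C[2]=6)→9c, D[3]=9 ok
k=4 barrier max(L[4]=3,C[3]=3)→3c, D[4]=3 ok
k=5 barrier max(L[5]=7,C[4]=6)→7c, D[5]=7 ok
k=6 barrier max(L[6]=2,C[5]=7)→7c, D[6]=2 SHORT
k=7 barrier max(L[7]=7,C[6]=6)→7c, D[7]=7 ok
k=8 barrier max(L[8]=4,C[7]=6)→6c, D[8]=6 ok
k=9 barrier C[8]=3→3c, D[9]=3 ok

hazard at step 6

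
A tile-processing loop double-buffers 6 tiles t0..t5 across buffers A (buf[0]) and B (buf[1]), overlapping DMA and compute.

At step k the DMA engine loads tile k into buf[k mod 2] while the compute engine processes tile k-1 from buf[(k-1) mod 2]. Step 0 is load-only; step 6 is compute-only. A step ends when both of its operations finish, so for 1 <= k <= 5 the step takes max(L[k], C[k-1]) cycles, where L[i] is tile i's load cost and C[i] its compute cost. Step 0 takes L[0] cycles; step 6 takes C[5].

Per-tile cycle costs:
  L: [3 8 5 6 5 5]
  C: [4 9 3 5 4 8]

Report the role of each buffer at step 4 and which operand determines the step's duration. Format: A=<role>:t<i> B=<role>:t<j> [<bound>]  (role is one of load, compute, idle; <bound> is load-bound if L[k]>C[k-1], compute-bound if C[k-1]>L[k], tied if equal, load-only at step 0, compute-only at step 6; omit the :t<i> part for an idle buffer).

  0. 3=3c; end=3; A:t0 B:-
  1. max(8,4)=8c; end=11; A:t0 B:t1
  2. max(5,9)=9c; end=20; A:t2 B:t1
  3. max(6,3)=6c; end=26; A:t2 B:t3
  4. max(5,5)=5c; end=31; A:t4 B:t3
  5. max(5,4)=5c; end=36; A:t4 B:t5
  6. 8=8c; end=44; A:t4 B:t5

step 4: A=load:t4 B=compute:t3 [tied]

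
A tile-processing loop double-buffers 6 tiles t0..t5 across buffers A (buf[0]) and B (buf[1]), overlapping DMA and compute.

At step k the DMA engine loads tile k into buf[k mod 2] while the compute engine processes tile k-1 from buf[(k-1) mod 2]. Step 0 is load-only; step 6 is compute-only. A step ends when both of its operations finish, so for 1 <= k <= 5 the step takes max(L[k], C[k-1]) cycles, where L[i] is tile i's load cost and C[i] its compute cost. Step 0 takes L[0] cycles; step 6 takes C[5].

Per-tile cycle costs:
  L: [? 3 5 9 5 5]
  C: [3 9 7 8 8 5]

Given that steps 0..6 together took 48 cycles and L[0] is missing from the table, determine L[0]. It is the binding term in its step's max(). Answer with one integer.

step 0 | dur = L[0]=? = L[0]  (unknown; binding)
step 1 | dur = max(L[1]=3, C[0]=3) = 3
step 2 | dur = max(L[2]=5, C[1]=9) = 9
step 3 | dur = max(L[3]=9, C[2]=7) = 9
step 4 | dur = max(L[4]=5, C[3]=8) = 8
step 5 | dur = max(L[5]=5, C[4]=8) = 8
step 6 | dur = C[5]=5 = 5
sum of known step durations = 42
dur[0] = total - known = 48 - 42 = 6
L[0] is the binding max in step 0, so L[0] = dur[0] = 6

L[0] = 6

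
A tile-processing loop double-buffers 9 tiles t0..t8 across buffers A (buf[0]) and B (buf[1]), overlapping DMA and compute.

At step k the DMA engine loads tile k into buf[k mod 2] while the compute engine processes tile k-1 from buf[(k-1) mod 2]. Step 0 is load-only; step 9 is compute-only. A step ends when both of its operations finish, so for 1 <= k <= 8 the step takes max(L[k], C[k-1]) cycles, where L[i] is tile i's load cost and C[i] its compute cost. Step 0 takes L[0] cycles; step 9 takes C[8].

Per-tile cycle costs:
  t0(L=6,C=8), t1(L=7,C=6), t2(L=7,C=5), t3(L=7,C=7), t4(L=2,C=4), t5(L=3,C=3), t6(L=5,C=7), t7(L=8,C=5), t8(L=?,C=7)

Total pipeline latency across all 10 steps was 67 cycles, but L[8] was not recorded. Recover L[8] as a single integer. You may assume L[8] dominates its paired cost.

L[8] = 8

step 0 | dur = L[0]=6 = 6
step 1 | dur = max(L[1]=7, C[0]=8) = 8
step 2 | dur = max(L[2]=7, C[1]=6) = 7
step 3 | dur = max(L[3]=7, C[2]=5) = 7
step 4 | dur = max(L[4]=2, C[3]=7) = 7
step 5 | dur = max(L[5]=3, C[4]=4) = 4
step 6 | dur = max(L[6]=5, C[5]=3) = 5
step 7 | dur = max(L[7]=8, C[6]=7) = 8
step 8 | dur = max(L[8]=?, C[7]=5) = L[8]  (unknown; binding)
step 9 | dur = C[8]=7 = 7
sum of known step durations = 59
dur[8] = total - known = 67 - 59 = 8
L[8] is the binding max in step 8, so L[8] = dur[8] = 8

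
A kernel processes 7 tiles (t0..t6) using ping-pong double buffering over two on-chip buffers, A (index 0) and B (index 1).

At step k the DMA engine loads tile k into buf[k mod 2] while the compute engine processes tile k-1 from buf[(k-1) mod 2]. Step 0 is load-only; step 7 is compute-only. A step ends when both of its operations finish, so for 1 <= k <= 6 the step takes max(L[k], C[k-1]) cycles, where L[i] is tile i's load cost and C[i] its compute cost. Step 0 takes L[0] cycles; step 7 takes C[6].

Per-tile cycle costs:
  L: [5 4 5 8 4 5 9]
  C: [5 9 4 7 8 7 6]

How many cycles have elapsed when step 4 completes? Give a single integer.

end_cycle[4] = 34

[0] DMA t0→A (5c) ∥ CU idle ⇒ 5c, clock 5
[1] DMA t1→B (4c) ∥ CU A:t0 (5c) ⇒ 5c, clock 10
[2] DMA t2→A (5c) ∥ CU B:t1 (9c) ⇒ 9c, clock 19
[3] DMA t3→B (8c) ∥ CU A:t2 (4c) ⇒ 8c, clock 27
[4] DMA t4→A (4c) ∥ CU B:t3 (7c) ⇒ 7c, clock 34
[5] DMA t5→B (5c) ∥ CU A:t4 (8c) ⇒ 8c, clock 42
[6] DMA t6→A (9c) ∥ CU B:t5 (7c) ⇒ 9c, clock 51
[7] DMA idle ∥ CU A:t6 (6c) ⇒ 6c, clock 57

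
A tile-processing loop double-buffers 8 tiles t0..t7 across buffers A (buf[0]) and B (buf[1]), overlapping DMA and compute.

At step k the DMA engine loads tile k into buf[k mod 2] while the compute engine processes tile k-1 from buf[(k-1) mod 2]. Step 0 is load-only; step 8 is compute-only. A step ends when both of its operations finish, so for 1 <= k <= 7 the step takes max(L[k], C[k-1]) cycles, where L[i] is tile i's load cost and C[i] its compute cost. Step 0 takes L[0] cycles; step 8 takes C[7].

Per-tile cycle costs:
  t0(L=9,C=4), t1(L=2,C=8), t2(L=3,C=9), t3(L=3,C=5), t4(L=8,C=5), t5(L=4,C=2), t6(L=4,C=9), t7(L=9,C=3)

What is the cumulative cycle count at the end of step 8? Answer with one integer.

end_cycle[8] = 59

step 0: L[0]=9 → dur=9, Σ=9 | A=load:t0 B=idle [load-only]
step 1: L[1]=2 C[0]=4 → dur=4, Σ=13 | A=compute:t0 B=load:t1 [compute-bound]
step 2: L[2]=3 C[1]=8 → dur=8, Σ=21 | A=load:t2 B=compute:t1 [compute-bound]
step 3: L[3]=3 C[2]=9 → dur=9, Σ=30 | A=compute:t2 B=load:t3 [compute-bound]
step 4: L[4]=8 C[3]=5 → dur=8, Σ=38 | A=load:t4 B=compute:t3 [load-bound]
step 5: L[5]=4 C[4]=5 → dur=5, Σ=43 | A=compute:t4 B=load:t5 [compute-bound]
step 6: L[6]=4 C[5]=2 → dur=4, Σ=47 | A=load:t6 B=compute:t5 [load-bound]
step 7: L[7]=9 C[6]=9 → dur=9, Σ=56 | A=compute:t6 B=load:t7 [tied]
step 8: C[7]=3 → dur=3, Σ=59 | A=idle B=compute:t7 [compute-only]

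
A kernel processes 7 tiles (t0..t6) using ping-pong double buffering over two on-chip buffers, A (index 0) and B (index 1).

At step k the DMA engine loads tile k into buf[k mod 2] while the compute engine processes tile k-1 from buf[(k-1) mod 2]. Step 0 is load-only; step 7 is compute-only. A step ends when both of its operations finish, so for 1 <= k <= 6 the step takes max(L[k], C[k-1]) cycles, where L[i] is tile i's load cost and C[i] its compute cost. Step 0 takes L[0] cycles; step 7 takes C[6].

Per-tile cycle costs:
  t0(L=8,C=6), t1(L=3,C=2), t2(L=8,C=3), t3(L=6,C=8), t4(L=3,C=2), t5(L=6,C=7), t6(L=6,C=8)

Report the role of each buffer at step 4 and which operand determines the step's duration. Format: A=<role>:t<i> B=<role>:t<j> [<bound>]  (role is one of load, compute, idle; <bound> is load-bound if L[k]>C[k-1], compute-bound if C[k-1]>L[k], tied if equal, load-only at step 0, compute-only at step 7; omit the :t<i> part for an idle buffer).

  0. 8=8c; end=8; A:t0 B:-
  1. max(3,6)=6c; end=14; A:t0 B:t1
  2. max(8,2)=8c; end=22; A:t2 B:t1
  3. max(6,3)=6c; end=28; A:t2 B:t3
  4. max(3,8)=8c; end=36; A:t4 B:t3
  5. max(6,2)=6c; end=42; A:t4 B:t5
  6. max(6,7)=7c; end=49; A:t6 B:t5
  7. 8=8c; end=57; A:t6 B:t5

step 4: A=load:t4 B=compute:t3 [compute-bound]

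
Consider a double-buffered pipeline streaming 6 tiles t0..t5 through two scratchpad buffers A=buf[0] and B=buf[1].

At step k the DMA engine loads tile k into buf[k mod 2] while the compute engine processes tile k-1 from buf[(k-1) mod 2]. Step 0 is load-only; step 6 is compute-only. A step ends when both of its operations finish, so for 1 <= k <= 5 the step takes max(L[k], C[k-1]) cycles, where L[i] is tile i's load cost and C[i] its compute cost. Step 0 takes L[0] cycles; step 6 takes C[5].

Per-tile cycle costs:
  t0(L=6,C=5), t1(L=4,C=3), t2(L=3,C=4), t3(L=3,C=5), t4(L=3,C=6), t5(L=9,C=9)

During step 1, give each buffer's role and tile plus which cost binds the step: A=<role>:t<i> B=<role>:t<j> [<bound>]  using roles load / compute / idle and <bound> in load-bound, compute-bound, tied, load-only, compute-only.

step 1: A=compute:t0 B=load:t1 [compute-bound]

step 0: L[0]=6 → dur=6, Σ=6 | A=load:t0 B=idle [load-only]
step 1: L[1]=4 C[0]=5 → dur=5, Σ=11 | A=compute:t0 B=load:t1 [compute-bound]
step 2: L[2]=3 C[1]=3 → dur=3, Σ=14 | A=load:t2 B=compute:t1 [tied]
step 3: L[3]=3 C[2]=4 → dur=4, Σ=18 | A=compute:t2 B=load:t3 [compute-bound]
step 4: L[4]=3 C[3]=5 → dur=5, Σ=23 | A=load:t4 B=compute:t3 [compute-bound]
step 5: L[5]=9 C[4]=6 → dur=9, Σ=32 | A=compute:t4 B=load:t5 [load-bound]
step 6: C[5]=9 → dur=9, Σ=41 | A=idle B=compute:t5 [compute-only]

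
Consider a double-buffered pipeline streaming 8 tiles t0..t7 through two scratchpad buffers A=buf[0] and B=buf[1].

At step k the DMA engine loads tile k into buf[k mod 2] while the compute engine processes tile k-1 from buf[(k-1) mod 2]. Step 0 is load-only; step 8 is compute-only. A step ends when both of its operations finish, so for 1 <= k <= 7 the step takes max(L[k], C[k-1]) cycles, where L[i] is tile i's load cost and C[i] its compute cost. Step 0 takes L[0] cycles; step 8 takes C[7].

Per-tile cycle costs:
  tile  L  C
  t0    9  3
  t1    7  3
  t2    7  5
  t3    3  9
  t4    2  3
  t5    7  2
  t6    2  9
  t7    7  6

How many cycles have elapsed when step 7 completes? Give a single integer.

end_cycle[7] = 55

k=0 load=t0/9c comp=- wait=9 total=9
k=1 load=t1/7c comp=t0/3c wait=7 total=16
k=2 load=t2/7c comp=t1/3c wait=7 total=23
k=3 load=t3/3c comp=t2/5c wait=5 total=28
k=4 load=t4/2c comp=t3/9c wait=9 total=37
k=5 load=t5/7c comp=t4/3c wait=7 total=44
k=6 load=t6/2c comp=t5/2c wait=2 total=46
k=7 load=t7/7c comp=t6/9c wait=9 total=55
k=8 load=- comp=t7/6c wait=6 total=61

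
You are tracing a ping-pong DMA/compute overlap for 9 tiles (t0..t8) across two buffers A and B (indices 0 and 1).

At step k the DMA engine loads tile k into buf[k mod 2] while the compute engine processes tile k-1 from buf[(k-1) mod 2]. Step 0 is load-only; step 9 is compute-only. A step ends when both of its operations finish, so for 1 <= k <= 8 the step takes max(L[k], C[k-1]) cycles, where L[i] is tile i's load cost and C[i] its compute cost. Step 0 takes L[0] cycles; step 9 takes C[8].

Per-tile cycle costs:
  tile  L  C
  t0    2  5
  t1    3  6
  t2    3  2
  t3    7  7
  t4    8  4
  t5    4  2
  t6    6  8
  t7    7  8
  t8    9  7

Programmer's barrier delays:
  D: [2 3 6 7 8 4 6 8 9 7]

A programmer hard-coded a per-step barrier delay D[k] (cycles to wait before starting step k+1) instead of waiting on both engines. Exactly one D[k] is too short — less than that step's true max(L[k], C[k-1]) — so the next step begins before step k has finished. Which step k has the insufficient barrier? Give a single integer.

hazard at step 1

[0] required=L[0]=2=2 vs D=2 ok
[1] required=max(L[1]=3,C[0]=5)=5 vs D=3 SHORT
[2] required=max(L[2]=3,C[1]=6)=6 vs D=6 ok
[3] required=max(L[3]=7,C[2]=2)=7 vs D=7 ok
[4] required=max(L[4]=8,C[3]=7)=8 vs D=8 ok
[5] required=max(L[5]=4,C[4]=4)=4 vs D=4 ok
[6] required=max(L[6]=6,C[5]=2)=6 vs D=6 ok
[7] required=max(L[7]=7,C[6]=8)=8 vs D=8 ok
[8] required=max(L[8]=9,C[7]=8)=9 vs D=9 ok
[9] required=C[8]=7=7 vs D=7 ok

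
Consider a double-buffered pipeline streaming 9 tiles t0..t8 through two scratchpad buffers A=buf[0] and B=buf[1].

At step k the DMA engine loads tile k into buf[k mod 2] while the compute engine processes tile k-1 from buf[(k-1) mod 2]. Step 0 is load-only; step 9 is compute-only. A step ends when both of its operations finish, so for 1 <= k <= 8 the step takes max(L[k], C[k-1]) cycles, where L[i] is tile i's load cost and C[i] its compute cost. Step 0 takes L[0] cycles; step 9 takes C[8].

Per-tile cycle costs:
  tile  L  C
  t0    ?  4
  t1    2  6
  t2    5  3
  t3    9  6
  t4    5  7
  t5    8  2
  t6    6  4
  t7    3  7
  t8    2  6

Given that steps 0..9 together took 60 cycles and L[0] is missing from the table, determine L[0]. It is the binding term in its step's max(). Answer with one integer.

step 0 → dur = L[0]=? = L[0]  (unknown; binding)
step 1 → dur = max(L[1]=2, C[0]=4) = 4
step 2 → dur = max(L[2]=5, C[1]=6) = 6
step 3 → dur = max(L[3]=9, C[2]=3) = 9
step 4 → dur = max(L[4]=5, C[3]=6) = 6
step 5 → dur = max(L[5]=8, C[4]=7) = 8
step 6 → dur = max(L[6]=6, C[5]=2) = 6
step 7 → dur = max(L[7]=3, C[6]=4) = 4
step 8 → dur = max(L[8]=2, C[7]=7) = 7
step 9 → dur = C[8]=6 = 6
sum of known step durations = 56
dur[0] = total - known = 60 - 56 = 4
L[0] is the binding max in step 0, so L[0] = dur[0] = 4

L[0] = 4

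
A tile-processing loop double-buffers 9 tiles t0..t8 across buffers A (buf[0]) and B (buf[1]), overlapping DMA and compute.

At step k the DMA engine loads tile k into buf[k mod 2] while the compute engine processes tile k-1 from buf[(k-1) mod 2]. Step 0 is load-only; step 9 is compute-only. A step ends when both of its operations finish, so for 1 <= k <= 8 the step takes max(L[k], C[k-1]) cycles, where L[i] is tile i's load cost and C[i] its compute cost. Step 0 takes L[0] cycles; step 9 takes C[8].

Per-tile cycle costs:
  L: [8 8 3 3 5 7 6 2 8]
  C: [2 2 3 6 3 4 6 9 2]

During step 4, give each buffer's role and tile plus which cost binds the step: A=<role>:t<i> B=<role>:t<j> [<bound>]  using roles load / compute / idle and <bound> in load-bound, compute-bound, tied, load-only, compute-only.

[0] DMA t0→A (8c) ∥ CU idle ⇒ 8c, clock 8
[1] DMA t1→B (8c) ∥ CU A:t0 (2c) ⇒ 8c, clock 16
[2] DMA t2→A (3c) ∥ CU B:t1 (2c) ⇒ 3c, clock 19
[3] DMA t3→B (3c) ∥ CU A:t2 (3c) ⇒ 3c, clock 22
[4] DMA t4→A (5c) ∥ CU B:t3 (6c) ⇒ 6c, clock 28
[5] DMA t5→B (7c) ∥ CU A:t4 (3c) ⇒ 7c, clock 35
[6] DMA t6→A (6c) ∥ CU B:t5 (4c) ⇒ 6c, clock 41
[7] DMA t7→B (2c) ∥ CU A:t6 (6c) ⇒ 6c, clock 47
[8] DMA t8→A (8c) ∥ CU B:t7 (9c) ⇒ 9c, clock 56
[9] DMA idle ∥ CU A:t8 (2c) ⇒ 2c, clock 58

step 4: A=load:t4 B=compute:t3 [compute-bound]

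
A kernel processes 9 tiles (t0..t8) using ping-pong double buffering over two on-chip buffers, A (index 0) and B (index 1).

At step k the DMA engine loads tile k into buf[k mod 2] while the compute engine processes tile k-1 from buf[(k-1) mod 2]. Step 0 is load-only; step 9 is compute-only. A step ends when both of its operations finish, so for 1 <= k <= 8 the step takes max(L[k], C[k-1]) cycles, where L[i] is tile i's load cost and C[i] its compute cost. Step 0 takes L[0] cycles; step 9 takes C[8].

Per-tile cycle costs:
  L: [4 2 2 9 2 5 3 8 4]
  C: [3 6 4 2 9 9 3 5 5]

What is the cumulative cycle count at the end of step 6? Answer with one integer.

  0. 4=4c; end=4; A:t0 B:-
  1. max(2,3)=3c; end=7; A:t0 B:t1
  2. max(2,6)=6c; end=13; A:t2 B:t1
  3. max(9,4)=9c; end=22; A:t2 B:t3
  4. max(2,2)=2c; end=24; A:t4 B:t3
  5. max(5,9)=9c; end=33; A:t4 B:t5
  6. max(3,9)=9c; end=42; A:t6 B:t5
  7. max(8,3)=8c; end=50; A:t6 B:t7
  8. max(4,5)=5c; end=55; A:t8 B:t7
  9. 5=5c; end=60; A:t8 B:t7

end_cycle[6] = 42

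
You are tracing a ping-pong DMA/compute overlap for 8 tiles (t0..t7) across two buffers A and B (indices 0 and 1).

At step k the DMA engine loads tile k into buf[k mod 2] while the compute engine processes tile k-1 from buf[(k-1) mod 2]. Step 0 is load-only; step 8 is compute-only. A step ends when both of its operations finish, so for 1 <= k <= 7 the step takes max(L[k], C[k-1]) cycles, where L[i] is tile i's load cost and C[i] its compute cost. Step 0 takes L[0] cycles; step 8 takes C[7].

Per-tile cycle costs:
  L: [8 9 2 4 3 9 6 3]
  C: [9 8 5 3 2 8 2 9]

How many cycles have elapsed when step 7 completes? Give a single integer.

end_cycle[7] = 53

[0] DMA t0→A (8c) ∥ CU idle ⇒ 8c, clock 8
[1] DMA t1→B (9c) ∥ CU A:t0 (9c) ⇒ 9c, clock 17
[2] DMA t2→A (2c) ∥ CU B:t1 (8c) ⇒ 8c, clock 25
[3] DMA t3→B (4c) ∥ CU A:t2 (5c) ⇒ 5c, clock 30
[4] DMA t4→A (3c) ∥ CU B:t3 (3c) ⇒ 3c, clock 33
[5] DMA t5→B (9c) ∥ CU A:t4 (2c) ⇒ 9c, clock 42
[6] DMA t6→A (6c) ∥ CU B:t5 (8c) ⇒ 8c, clock 50
[7] DMA t7→B (3c) ∥ CU A:t6 (2c) ⇒ 3c, clock 53
[8] DMA idle ∥ CU B:t7 (9c) ⇒ 9c, clock 62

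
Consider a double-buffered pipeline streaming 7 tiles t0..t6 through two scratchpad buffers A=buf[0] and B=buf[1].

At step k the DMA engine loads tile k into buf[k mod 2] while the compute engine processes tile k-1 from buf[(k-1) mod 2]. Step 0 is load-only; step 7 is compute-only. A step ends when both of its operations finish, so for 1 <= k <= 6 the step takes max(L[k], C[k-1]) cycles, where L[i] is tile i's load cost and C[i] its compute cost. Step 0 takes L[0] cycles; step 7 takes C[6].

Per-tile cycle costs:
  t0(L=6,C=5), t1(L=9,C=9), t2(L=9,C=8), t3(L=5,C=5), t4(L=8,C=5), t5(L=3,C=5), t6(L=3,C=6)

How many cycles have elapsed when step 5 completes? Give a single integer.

  0. 6=6c; end=6; A:t0 B:-
  1. max(9,5)=9c; end=15; A:t0 B:t1
  2. max(9,9)=9c; end=24; A:t2 B:t1
  3. max(5,8)=8c; end=32; A:t2 B:t3
  4. max(8,5)=8c; end=40; A:t4 B:t3
  5. max(3,5)=5c; end=45; A:t4 B:t5
  6. max(3,5)=5c; end=50; A:t6 B:t5
  7. 6=6c; end=56; A:t6 B:t5

end_cycle[5] = 45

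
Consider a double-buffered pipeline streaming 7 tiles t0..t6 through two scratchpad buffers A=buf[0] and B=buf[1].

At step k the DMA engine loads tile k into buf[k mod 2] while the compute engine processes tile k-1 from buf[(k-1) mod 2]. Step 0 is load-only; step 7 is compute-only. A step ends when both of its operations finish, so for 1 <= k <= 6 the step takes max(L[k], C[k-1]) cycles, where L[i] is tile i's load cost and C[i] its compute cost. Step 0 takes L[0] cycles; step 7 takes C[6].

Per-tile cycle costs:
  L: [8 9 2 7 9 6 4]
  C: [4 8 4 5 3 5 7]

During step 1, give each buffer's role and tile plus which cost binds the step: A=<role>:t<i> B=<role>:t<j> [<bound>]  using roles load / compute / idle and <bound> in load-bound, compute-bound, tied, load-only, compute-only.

[0] DMA t0→A (8c) ∥ CU idle ⇒ 8c, clock 8
[1] DMA t1→B (9c) ∥ CU A:t0 (4c) ⇒ 9c, clock 17
[2] DMA t2→A (2c) ∥ CU B:t1 (8c) ⇒ 8c, clock 25
[3] DMA t3→B (7c) ∥ CU A:t2 (4c) ⇒ 7c, clock 32
[4] DMA t4→A (9c) ∥ CU B:t3 (5c) ⇒ 9c, clock 41
[5] DMA t5→B (6c) ∥ CU A:t4 (3c) ⇒ 6c, clock 47
[6] DMA t6→A (4c) ∥ CU B:t5 (5c) ⇒ 5c, clock 52
[7] DMA idle ∥ CU A:t6 (7c) ⇒ 7c, clock 59

step 1: A=compute:t0 B=load:t1 [load-bound]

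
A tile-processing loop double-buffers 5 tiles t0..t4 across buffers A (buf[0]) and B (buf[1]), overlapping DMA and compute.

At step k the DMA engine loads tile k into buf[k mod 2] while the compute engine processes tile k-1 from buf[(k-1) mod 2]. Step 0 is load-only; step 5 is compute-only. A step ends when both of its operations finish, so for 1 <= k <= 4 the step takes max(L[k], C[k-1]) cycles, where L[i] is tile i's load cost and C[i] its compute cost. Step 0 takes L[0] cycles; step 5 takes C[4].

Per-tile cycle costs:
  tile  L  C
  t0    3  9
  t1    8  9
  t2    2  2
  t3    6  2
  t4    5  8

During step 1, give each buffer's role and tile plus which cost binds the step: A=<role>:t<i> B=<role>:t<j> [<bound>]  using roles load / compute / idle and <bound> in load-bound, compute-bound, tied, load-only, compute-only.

step 0: L[0]=3 → dur=3, Σ=3 | A=load:t0 B=idle [load-only]
step 1: L[1]=8 C[0]=9 → dur=9, Σ=12 | A=compute:t0 B=load:t1 [compute-bound]
step 2: L[2]=2 C[1]=9 → dur=9, Σ=21 | A=load:t2 B=compute:t1 [compute-bound]
step 3: L[3]=6 C[2]=2 → dur=6, Σ=27 | A=compute:t2 B=load:t3 [load-bound]
step 4: L[4]=5 C[3]=2 → dur=5, Σ=32 | A=load:t4 B=compute:t3 [load-bound]
step 5: C[4]=8 → dur=8, Σ=40 | A=compute:t4 B=idle [compute-only]

step 1: A=compute:t0 B=load:t1 [compute-bound]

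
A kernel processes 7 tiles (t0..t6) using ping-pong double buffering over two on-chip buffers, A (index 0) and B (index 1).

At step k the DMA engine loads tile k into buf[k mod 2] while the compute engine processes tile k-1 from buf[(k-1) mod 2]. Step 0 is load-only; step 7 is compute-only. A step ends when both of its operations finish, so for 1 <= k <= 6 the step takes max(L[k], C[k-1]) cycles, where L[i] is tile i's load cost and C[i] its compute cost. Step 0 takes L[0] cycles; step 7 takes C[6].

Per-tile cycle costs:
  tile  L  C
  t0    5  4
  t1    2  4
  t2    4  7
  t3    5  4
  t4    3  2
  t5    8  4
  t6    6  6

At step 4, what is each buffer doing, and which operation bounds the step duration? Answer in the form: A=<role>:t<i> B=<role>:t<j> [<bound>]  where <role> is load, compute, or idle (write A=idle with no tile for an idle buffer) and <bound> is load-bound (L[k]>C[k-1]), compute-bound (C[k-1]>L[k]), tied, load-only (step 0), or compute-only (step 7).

step 4: A=load:t4 B=compute:t3 [compute-bound]

[0] DMA t0→A (5c) ∥ CU idle ⇒ 5c, clock 5
[1] DMA t1→B (2c) ∥ CU A:t0 (4c) ⇒ 4c, clock 9
[2] DMA t2→A (4c) ∥ CU B:t1 (4c) ⇒ 4c, clock 13
[3] DMA t3→B (5c) ∥ CU A:t2 (7c) ⇒ 7c, clock 20
[4] DMA t4→A (3c) ∥ CU B:t3 (4c) ⇒ 4c, clock 24
[5] DMA t5→B (8c) ∥ CU A:t4 (2c) ⇒ 8c, clock 32
[6] DMA t6→A (6c) ∥ CU B:t5 (4c) ⇒ 6c, clock 38
[7] DMA idle ∥ CU A:t6 (6c) ⇒ 6c, clock 44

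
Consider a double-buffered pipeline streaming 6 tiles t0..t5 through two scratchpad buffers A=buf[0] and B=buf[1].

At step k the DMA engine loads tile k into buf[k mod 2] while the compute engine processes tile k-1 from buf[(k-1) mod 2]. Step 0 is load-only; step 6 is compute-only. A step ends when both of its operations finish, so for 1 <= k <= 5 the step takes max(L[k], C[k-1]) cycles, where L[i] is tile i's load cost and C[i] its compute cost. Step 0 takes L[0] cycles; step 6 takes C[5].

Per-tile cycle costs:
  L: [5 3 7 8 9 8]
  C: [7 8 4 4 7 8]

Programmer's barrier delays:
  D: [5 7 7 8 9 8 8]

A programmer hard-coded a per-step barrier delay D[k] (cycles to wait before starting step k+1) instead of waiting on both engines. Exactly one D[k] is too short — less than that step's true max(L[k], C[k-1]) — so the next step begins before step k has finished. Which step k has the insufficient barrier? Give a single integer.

hazard at step 2

k=0 barrier L[0]=5→5c, D[0]=5 ok
k=1 barrier max(L[1]=3,C[0]=7)→7c, D[1]=7 ok
k=2 barrier max(L[2]=7,C[1]=8)→8c, D[2]=7 SHORT
k=3 barrier max(L[3]=8,C[2]=4)→8c, D[3]=8 ok
k=4 barrier max(L[4]=9,C[3]=4)→9c, D[4]=9 ok
k=5 barrier max(L[5]=8,C[4]=7)→8c, D[5]=8 ok
k=6 barrier C[5]=8→8c, D[6]=8 ok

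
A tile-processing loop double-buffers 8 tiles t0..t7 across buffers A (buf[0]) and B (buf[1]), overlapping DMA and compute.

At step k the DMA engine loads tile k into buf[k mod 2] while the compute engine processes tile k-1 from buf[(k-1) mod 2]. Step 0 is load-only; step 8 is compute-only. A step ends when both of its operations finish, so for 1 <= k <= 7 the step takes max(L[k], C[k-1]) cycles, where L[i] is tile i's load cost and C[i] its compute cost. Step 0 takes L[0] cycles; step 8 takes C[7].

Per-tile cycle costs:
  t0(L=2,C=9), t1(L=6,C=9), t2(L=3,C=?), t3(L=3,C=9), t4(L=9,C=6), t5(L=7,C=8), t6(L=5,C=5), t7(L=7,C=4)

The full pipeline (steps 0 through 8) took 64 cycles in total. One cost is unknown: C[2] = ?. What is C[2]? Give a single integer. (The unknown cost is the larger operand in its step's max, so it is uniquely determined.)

C[2] = 9

step 0: dur = L[0]=2 = 2
step 1: dur = max(L[1]=6, C[0]=9) = 9
step 2: dur = max(L[2]=3, C[1]=9) = 9
step 3: dur = max(L[3]=3, C[2]=?) = C[2]  (unknown; binding)
step 4: dur = max(L[4]=9, C[3]=9) = 9
step 5: dur = max(L[5]=7, C[4]=6) = 7
step 6: dur = max(L[6]=5, C[5]=8) = 8
step 7: dur = max(L[7]=7, C[6]=5) = 7
step 8: dur = C[7]=4 = 4
sum of known step durations = 55
dur[3] = total - known = 64 - 55 = 9
C[2] is the binding max in step 3, so C[2] = dur[3] = 9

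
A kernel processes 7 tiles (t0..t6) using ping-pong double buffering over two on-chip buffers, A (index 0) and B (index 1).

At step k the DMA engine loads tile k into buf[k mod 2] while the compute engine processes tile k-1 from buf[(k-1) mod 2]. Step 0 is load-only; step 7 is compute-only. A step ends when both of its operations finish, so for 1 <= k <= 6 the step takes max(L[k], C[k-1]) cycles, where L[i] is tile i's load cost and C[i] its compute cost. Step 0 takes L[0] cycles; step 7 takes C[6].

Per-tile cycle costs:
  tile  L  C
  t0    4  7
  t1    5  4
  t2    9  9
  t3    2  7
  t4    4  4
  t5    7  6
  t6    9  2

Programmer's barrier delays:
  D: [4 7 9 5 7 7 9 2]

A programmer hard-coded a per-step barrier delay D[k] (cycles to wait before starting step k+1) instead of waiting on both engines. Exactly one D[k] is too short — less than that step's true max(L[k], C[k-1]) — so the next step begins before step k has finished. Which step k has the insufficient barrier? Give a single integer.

hazard at step 3

[0] required=L[0]=4=4 vs D=4 ok
[1] required=max(L[1]=5,C[0]=7)=7 vs D=7 ok
[2] required=max(L[2]=9,C[1]=4)=9 vs D=9 ok
[3] required=max(L[3]=2,C[2]=9)=9 vs D=5 SHORT
[4] required=max(L[4]=4,C[3]=7)=7 vs D=7 ok
[5] required=max(L[5]=7,C[4]=4)=7 vs D=7 ok
[6] required=max(L[6]=9,C[5]=6)=9 vs D=9 ok
[7] required=C[6]=2=2 vs D=2 ok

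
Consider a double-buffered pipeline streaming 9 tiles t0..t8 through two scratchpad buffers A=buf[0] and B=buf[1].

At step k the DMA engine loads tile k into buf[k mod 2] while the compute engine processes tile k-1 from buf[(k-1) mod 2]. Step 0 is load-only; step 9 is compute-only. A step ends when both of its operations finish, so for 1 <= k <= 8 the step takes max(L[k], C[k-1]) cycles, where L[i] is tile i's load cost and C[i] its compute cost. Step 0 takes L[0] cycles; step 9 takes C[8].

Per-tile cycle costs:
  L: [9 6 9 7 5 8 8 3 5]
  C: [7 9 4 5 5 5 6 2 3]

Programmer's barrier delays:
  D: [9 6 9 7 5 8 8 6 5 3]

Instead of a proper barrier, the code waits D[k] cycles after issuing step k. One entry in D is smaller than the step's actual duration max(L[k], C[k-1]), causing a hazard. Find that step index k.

[0] required=L[0]=9=9 vs D=9 ok
[1] required=max(L[1]=6,C[0]=7)=7 vs D=6 SHORT
[2] required=max(L[2]=9,C[1]=9)=9 vs D=9 ok
[3] required=max(L[3]=7,C[2]=4)=7 vs D=7 ok
[4] required=max(L[4]=5,C[3]=5)=5 vs D=5 ok
[5] required=max(L[5]=8,C[4]=5)=8 vs D=8 ok
[6] required=max(L[6]=8,C[5]=5)=8 vs D=8 ok
[7] required=max(L[7]=3,C[6]=6)=6 vs D=6 ok
[8] required=max(L[8]=5,C[7]=2)=5 vs D=5 ok
[9] required=C[8]=3=3 vs D=3 ok

hazard at step 1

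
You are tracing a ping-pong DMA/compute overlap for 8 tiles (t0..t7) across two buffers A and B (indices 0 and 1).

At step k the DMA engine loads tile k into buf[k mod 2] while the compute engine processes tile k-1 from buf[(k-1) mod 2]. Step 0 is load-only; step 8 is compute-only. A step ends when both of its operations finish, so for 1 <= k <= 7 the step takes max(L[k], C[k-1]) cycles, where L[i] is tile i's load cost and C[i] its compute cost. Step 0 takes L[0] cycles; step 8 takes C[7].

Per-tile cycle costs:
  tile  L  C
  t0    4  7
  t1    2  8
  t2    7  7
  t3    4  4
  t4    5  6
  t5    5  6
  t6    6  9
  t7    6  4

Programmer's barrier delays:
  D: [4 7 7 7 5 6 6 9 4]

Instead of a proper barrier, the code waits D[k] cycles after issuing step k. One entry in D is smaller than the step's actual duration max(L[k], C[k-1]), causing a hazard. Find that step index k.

k=0 barrier L[0]=4→4c, D[0]=4 ok
k=1 barrier max(L[1]=2,C[0]=7)→7c, D[1]=7 ok
k=2 barrier max(L[2]=7,C[1]=8)→8c, D[2]=7 SHORT
k=3 barrier max(L[3]=4,C[2]=7)→7c, D[3]=7 ok
k=4 barrier max(L[4]=5,C[3]=4)→5c, D[4]=5 ok
k=5 barrier max(L[5]=5,C[4]=6)→6c, D[5]=6 ok
k=6 barrier max(L[6]=6,C[5]=6)→6c, D[6]=6 ok
k=7 barrier max(L[7]=6,C[6]=9)→9c, D[7]=9 ok
k=8 barrier C[7]=4→4c, D[8]=4 ok

hazard at step 2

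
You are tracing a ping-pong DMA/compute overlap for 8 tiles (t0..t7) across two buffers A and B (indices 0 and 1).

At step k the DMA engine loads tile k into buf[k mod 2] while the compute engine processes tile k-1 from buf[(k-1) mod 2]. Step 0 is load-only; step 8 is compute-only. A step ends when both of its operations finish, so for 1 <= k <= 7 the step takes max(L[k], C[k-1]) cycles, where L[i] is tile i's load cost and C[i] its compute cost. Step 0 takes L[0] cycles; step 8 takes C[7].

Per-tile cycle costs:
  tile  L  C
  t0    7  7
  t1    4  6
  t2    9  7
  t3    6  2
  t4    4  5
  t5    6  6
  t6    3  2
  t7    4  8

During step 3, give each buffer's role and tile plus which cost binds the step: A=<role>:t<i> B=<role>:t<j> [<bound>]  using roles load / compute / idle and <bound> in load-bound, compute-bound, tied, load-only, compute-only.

step 3: A=compute:t2 B=load:t3 [compute-bound]

  0. 7=7c; end=7; A:t0 B:-
  1. max(4,7)=7c; end=14; A:t0 B:t1
  2. max(9,6)=9c; end=23; A:t2 B:t1
  3. max(6,7)=7c; end=30; A:t2 B:t3
  4. max(4,2)=4c; end=34; A:t4 B:t3
  5. max(6,5)=6c; end=40; A:t4 B:t5
  6. max(3,6)=6c; end=46; A:t6 B:t5
  7. max(4,2)=4c; end=50; A:t6 B:t7
  8. 8=8c; end=58; A:t6 B:t7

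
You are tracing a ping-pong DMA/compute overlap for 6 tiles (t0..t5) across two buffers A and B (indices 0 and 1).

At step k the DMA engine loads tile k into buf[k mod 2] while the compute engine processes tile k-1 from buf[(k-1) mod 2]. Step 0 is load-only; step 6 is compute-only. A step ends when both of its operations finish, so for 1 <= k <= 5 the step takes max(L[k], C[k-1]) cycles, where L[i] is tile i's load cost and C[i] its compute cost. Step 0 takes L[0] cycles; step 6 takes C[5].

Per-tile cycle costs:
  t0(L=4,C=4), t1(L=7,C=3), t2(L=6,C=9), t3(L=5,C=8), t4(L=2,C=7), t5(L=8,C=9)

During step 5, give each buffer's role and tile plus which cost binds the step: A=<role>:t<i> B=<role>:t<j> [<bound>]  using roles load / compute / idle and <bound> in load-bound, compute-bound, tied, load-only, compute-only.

step 5: A=compute:t4 B=load:t5 [load-bound]

k=0 load=t0/4c comp=- wait=4 total=4
k=1 load=t1/7c comp=t0/4c wait=7 total=11
k=2 load=t2/6c comp=t1/3c wait=6 total=17
k=3 load=t3/5c comp=t2/9c wait=9 total=26
k=4 load=t4/2c comp=t3/8c wait=8 total=34
k=5 load=t5/8c comp=t4/7c wait=8 total=42
k=6 load=- comp=t5/9c wait=9 total=51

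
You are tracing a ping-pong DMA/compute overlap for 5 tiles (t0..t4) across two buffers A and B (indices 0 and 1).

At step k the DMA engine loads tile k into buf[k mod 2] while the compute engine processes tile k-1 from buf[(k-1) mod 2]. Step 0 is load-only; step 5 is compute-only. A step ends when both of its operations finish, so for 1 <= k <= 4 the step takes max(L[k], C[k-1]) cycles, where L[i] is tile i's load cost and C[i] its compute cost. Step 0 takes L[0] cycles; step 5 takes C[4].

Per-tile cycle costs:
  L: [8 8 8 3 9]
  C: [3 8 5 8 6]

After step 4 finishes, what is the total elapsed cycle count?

end_cycle[4] = 38

step 0: L[0]=8 → dur=8, Σ=8 | A=load:t0 B=idle [load-only]
step 1: L[1]=8 C[0]=3 → dur=8, Σ=16 | A=compute:t0 B=load:t1 [load-bound]
step 2: L[2]=8 C[1]=8 → dur=8, Σ=24 | A=load:t2 B=compute:t1 [tied]
step 3: L[3]=3 C[2]=5 → dur=5, Σ=29 | A=compute:t2 B=load:t3 [compute-bound]
step 4: L[4]=9 C[3]=8 → dur=9, Σ=38 | A=load:t4 B=compute:t3 [load-bound]
step 5: C[4]=6 → dur=6, Σ=44 | A=compute:t4 B=idle [compute-only]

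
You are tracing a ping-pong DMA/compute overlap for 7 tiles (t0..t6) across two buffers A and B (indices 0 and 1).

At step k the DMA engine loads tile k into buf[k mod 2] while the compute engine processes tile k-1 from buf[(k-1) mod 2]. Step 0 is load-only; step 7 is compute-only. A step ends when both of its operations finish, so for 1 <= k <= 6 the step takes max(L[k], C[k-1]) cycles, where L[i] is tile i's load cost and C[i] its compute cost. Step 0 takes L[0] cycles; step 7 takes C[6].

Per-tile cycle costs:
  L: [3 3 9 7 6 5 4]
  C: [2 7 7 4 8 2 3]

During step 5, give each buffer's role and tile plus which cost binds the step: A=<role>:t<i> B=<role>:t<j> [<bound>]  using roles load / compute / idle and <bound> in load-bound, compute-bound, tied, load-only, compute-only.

[0] DMA t0→A (3c) ∥ CU idle ⇒ 3c, clock 3
[1] DMA t1→B (3c) ∥ CU A:t0 (2c) ⇒ 3c, clock 6
[2] DMA t2→A (9c) ∥ CU B:t1 (7c) ⇒ 9c, clock 15
[3] DMA t3→B (7c) ∥ CU A:t2 (7c) ⇒ 7c, clock 22
[4] DMA t4→A (6c) ∥ CU B:t3 (4c) ⇒ 6c, clock 28
[5] DMA t5→B (5c) ∥ CU A:t4 (8c) ⇒ 8c, clock 36
[6] DMA t6→A (4c) ∥ CU B:t5 (2c) ⇒ 4c, clock 40
[7] DMA idle ∥ CU A:t6 (3c) ⇒ 3c, clock 43

step 5: A=compute:t4 B=load:t5 [compute-bound]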